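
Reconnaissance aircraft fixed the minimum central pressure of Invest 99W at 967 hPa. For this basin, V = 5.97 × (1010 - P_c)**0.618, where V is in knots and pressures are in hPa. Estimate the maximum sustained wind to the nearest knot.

61 kt

ΔP = 1010 − 967 = 43 hPa.
43^0.618 ≈ 10.221.
V ≈ 5.97 × 10.221 ≈ 61.0 kt.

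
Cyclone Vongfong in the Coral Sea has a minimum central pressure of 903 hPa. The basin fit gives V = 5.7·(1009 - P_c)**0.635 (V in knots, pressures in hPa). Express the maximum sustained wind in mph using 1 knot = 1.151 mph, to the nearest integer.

ΔP = 1009 − 903 = 106 hPa.
V ≈ 5.7 × 106^0.635 = 5.7 × 19.323 ≈ 110.140 kt.
110.140 × 1.151 ≈ 126.77 mph → 127 mph.

127 mph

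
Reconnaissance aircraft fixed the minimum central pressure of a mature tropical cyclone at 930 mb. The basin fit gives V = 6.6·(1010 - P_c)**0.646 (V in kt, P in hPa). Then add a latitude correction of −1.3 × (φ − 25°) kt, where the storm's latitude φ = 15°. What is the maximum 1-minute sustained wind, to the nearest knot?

125 kt

ΔP = 1010 − 930 = 80 mb.
80^0.646 ≈ 16.959.
V ≈ 6.6 × 16.959 ≈ 111.9 kt.
Latitude correction: −1.3 × (15 − 25) = 13 kt.
Corrected V ≈ 124.9 kt → 125 kt.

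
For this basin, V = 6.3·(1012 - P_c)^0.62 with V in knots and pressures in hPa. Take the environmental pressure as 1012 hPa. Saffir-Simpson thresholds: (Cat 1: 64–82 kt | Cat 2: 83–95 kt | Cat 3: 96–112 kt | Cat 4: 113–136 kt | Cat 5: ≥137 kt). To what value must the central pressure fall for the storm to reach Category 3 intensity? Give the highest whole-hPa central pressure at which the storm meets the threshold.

931 hPa

Category 3 begins at V = 96 kt.
Required ΔP = (96/6.3)^(1/0.62) = 15.238^1.613 ≈ 80.90 hPa.
P_c ≤ 1012 − 80.90 = 931.10, so the highest integer P_c is 931 hPa.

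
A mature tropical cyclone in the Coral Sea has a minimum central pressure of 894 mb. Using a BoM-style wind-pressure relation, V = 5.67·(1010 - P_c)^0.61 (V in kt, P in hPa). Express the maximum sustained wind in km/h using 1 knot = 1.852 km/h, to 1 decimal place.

ΔP = 1010 − 894 = 116 mb.
V ≈ 5.67 × 116^0.61 = 5.67 × 18.169 ≈ 103.015 kt.
103.015 × 1.852 ≈ 190.78 km/h → 190.8 km/h.

190.8 km/h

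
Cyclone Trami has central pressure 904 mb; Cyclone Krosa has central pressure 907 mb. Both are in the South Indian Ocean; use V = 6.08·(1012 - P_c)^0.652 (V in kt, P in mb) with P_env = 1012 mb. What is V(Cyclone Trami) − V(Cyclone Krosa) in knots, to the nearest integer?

Cyclone Trami: ΔP = 108; V ≈ 6.08 × 108^0.652 ≈ 128.73 kt.
Cyclone Krosa: ΔP = 105; V ≈ 6.08 × 105^0.652 ≈ 126.39 kt.
Difference ≈ 128.73 − 126.39 = 2.34 → 2 kt.

2 kt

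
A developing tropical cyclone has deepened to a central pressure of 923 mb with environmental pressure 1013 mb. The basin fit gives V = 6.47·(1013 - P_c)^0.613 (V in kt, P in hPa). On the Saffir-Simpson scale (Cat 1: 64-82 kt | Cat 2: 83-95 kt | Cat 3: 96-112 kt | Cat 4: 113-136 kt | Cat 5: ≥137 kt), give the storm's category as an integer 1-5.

ΔP = 1013 − 923 = 90 mb.
V ≈ 6.47 × 90^0.613 = 6.47 × 15.77 ≈ 102 kt.
102 kt falls in the Category 3 band.

3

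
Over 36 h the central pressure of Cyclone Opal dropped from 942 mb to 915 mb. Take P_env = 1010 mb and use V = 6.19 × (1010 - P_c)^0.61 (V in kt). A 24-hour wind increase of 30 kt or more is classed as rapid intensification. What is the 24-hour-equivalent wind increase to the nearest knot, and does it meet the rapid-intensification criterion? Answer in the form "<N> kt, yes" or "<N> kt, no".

V₁: ΔP = 68, V ≈ 6.19 × 68^0.61 ≈ 81.19 kt.
V₂: ΔP = 95, V ≈ 6.19 × 95^0.61 ≈ 99.56 kt.
ΔV over 36 h = 18.37 kt → 24 h equivalent = 18.37 × 24/36 ≈ 12.25 kt.
12 kt < 30 kt ⇒ not rapid intensification.

12 kt, no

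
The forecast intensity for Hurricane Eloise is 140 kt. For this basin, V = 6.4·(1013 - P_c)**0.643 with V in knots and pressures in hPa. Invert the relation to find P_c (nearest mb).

ΔP = (V / 6.4)^(1/0.643) = (140/6.4)^1.555.
140/6.4 = 21.875; 21.875^1.555 ≈ 121.31 mb.
P_c = 1013 − 121.31 = 891.69 ≈ 892 mb.

892 mb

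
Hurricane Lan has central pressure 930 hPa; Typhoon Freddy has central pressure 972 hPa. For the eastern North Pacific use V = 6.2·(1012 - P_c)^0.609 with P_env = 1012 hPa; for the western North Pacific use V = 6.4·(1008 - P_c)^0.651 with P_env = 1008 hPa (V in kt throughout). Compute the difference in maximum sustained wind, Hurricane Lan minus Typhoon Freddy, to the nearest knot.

Hurricane Lan: ΔP = 82; V ≈ 6.2 × 82^0.609 ≈ 90.76 kt.
Typhoon Freddy: ΔP = 36; V ≈ 6.4 × 36^0.651 ≈ 65.97 kt.
Difference ≈ 90.76 − 65.97 = 24.79 → 25 kt.

25 kt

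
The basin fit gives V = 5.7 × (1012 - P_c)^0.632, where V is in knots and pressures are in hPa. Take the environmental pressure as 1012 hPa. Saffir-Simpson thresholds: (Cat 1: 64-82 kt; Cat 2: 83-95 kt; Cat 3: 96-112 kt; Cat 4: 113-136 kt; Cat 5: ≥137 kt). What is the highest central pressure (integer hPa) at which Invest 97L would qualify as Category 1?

Category 1 begins at V = 64 kt.
Required ΔP = (64/5.7)^(1/0.632) = 11.228^1.582 ≈ 45.91 hPa.
P_c ≤ 1012 − 45.91 = 966.09, so the highest integer P_c is 966 hPa.

966 hPa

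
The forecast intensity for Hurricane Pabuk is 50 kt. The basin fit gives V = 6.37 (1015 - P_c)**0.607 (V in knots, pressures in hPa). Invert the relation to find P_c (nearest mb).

ΔP = (V / 6.37)^(1/0.607) = (50/6.37)^1.647.
50/6.37 = 7.849; 7.849^1.647 ≈ 29.80 mb.
P_c = 1015 − 29.80 = 985.20 ≈ 985 mb.

985 mb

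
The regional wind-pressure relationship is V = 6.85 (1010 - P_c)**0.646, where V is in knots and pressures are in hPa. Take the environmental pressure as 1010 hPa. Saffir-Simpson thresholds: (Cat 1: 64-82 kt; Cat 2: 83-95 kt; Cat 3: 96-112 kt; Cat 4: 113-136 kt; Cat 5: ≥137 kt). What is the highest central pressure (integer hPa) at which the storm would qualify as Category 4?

Category 4 begins at V = 113 kt.
Required ΔP = (113/6.85)^(1/0.646) = 16.496^1.548 ≈ 76.65 hPa.
P_c ≤ 1010 − 76.65 = 933.35, so the highest integer P_c is 933 hPa.

933 hPa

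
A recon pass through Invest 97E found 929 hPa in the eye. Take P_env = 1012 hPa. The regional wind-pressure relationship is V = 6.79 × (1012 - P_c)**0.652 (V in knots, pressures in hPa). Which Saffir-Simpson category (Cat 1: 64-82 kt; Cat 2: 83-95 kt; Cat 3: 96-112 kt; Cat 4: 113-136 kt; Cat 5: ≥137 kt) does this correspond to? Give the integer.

ΔP = 1012 − 929 = 83 hPa.
V ≈ 6.79 × 83^0.652 = 6.79 × 17.83 ≈ 121 kt.
121 kt falls in the Category 4 band.

4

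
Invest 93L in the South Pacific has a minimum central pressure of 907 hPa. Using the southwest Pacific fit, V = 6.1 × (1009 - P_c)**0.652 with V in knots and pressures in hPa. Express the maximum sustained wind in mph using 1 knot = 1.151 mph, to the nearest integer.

ΔP = 1009 − 907 = 102 hPa.
V ≈ 6.1 × 102^0.652 = 6.1 × 20.399 ≈ 124.433 kt.
124.433 × 1.151 ≈ 143.22 mph → 143 mph.

143 mph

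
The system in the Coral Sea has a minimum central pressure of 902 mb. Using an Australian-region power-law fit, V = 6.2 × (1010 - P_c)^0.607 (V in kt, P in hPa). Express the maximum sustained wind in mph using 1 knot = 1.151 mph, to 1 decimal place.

ΔP = 1010 − 902 = 108 mb.
V ≈ 6.2 × 108^0.607 = 6.2 × 17.151 ≈ 106.336 kt.
106.336 × 1.151 ≈ 122.39 mph → 122.4 mph.

122.4 mph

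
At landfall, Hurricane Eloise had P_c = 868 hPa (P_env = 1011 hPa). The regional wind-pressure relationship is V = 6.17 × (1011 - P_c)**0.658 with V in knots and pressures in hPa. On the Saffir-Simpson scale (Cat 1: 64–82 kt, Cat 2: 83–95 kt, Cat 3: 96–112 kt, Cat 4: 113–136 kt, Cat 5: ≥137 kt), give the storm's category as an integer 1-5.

5

ΔP = 1011 − 868 = 143 hPa.
V ≈ 6.17 × 143^0.658 = 6.17 × 26.19 ≈ 162 kt.
162 kt falls in the Category 5 band.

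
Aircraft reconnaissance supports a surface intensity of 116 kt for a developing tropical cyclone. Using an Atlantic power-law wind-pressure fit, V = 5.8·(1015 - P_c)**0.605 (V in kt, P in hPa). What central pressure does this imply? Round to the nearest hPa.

ΔP = (V / 5.8)^(1/0.605) = (116/5.8)^1.653.
116/5.8 = 20.000; 20.000^1.653 ≈ 141.40 hPa.
P_c = 1015 − 141.40 = 873.60 ≈ 874 hPa.

874 hPa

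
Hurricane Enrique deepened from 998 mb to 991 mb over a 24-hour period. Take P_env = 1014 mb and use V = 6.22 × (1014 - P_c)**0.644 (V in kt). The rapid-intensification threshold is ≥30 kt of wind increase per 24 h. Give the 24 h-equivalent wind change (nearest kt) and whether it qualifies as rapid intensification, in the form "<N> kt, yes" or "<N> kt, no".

V₁: ΔP = 16, V ≈ 6.22 × 16^0.644 ≈ 37.09 kt.
V₂: ΔP = 23, V ≈ 6.22 × 23^0.644 ≈ 46.85 kt.
ΔV over 24 h = 9.76 kt → 24 h equivalent = 9.76 × 24/24 ≈ 9.76 kt.
10 kt < 30 kt ⇒ not rapid intensification.

10 kt, no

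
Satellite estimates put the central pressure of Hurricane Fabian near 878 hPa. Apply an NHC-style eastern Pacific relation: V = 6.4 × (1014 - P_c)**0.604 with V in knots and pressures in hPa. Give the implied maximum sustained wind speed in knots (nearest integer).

124 kt

ΔP = 1014 − 878 = 136 hPa.
136^0.604 ≈ 19.438.
V ≈ 6.4 × 19.438 ≈ 124.4 kt.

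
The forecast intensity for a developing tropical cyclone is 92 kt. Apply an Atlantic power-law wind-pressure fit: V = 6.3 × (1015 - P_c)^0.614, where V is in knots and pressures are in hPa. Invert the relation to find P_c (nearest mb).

ΔP = (V / 6.3)^(1/0.614) = (92/6.3)^1.629.
92/6.3 = 14.603; 14.603^1.629 ≈ 78.79 mb.
P_c = 1015 − 78.79 = 936.21 ≈ 936 mb.

936 mb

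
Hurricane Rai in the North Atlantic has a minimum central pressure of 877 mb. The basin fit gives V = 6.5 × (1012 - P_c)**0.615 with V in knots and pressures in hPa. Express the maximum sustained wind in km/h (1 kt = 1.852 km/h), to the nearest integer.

246 km/h

ΔP = 1012 − 877 = 135 mb.
V ≈ 6.5 × 135^0.615 = 6.5 × 20.425 ≈ 132.760 kt.
132.760 × 1.852 ≈ 245.87 km/h → 246 km/h.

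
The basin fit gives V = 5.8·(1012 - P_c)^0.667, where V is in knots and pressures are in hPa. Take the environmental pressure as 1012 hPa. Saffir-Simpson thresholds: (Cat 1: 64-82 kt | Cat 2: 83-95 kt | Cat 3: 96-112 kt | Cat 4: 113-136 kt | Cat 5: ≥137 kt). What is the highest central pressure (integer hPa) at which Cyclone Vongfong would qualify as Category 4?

Category 4 begins at V = 113 kt.
Required ΔP = (113/5.8)^(1/0.667) = 19.483^1.499 ≈ 85.80 hPa.
P_c ≤ 1012 − 85.80 = 926.20, so the highest integer P_c is 926 hPa.

926 hPa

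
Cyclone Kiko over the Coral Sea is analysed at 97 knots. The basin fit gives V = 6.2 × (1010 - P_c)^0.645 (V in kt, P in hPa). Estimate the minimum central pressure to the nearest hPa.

ΔP = (V / 6.2)^(1/0.645) = (97/6.2)^1.550.
97/6.2 = 15.645; 15.645^1.550 ≈ 71.08 hPa.
P_c = 1010 − 71.08 = 938.92 ≈ 939 hPa.

939 hPa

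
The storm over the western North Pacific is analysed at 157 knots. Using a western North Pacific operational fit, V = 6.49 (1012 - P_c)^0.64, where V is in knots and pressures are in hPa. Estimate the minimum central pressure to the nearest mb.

ΔP = (V / 6.49)^(1/0.64) = (157/6.49)^1.562.
157/6.49 = 24.191; 24.191^1.562 ≈ 145.20 mb.
P_c = 1012 − 145.20 = 866.80 ≈ 867 mb.

867 mb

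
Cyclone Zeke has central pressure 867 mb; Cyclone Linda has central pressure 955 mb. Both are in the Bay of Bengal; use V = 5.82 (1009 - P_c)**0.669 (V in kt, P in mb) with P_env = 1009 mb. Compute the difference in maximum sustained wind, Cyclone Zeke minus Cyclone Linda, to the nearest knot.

76 kt

Cyclone Zeke: ΔP = 142; V ≈ 5.82 × 142^0.669 ≈ 160.25 kt.
Cyclone Linda: ΔP = 54; V ≈ 5.82 × 54^0.669 ≈ 83.93 kt.
Difference ≈ 160.25 − 83.93 = 76.32 → 76 kt.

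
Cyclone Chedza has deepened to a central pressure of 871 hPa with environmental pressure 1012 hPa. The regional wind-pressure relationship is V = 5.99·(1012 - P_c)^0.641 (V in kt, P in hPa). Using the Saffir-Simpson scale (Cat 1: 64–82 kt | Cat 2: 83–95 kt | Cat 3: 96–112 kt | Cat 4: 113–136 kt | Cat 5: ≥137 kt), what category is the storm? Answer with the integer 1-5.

5

ΔP = 1012 − 871 = 141 hPa.
V ≈ 5.99 × 141^0.641 = 5.99 × 23.86 ≈ 143 kt.
143 kt falls in the Category 5 band.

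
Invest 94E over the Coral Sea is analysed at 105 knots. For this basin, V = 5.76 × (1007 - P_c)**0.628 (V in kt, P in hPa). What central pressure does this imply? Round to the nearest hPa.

905 hPa

ΔP = (V / 5.76)^(1/0.628) = (105/5.76)^1.592.
105/5.76 = 18.229; 18.229^1.592 ≈ 101.76 hPa.
P_c = 1007 − 101.76 = 905.24 ≈ 905 hPa.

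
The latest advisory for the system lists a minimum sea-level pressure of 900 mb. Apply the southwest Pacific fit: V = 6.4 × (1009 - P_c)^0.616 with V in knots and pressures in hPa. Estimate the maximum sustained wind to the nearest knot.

115 kt

ΔP = 1009 − 900 = 109 mb.
109^0.616 ≈ 17.991.
V ≈ 6.4 × 17.991 ≈ 115.1 kt.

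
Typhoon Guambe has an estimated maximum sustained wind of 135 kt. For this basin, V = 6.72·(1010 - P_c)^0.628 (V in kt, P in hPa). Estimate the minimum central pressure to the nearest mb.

891 mb

ΔP = (V / 6.72)^(1/0.628) = (135/6.72)^1.592.
135/6.72 = 20.089; 20.089^1.592 ≈ 118.79 mb.
P_c = 1010 − 118.79 = 891.21 ≈ 891 mb.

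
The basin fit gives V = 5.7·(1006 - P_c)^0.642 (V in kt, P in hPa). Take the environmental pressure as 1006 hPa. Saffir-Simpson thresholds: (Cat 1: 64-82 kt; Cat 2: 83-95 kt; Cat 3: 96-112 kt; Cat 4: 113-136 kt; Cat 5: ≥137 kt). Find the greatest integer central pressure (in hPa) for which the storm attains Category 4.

Category 4 begins at V = 113 kt.
Required ΔP = (113/5.7)^(1/0.642) = 19.825^1.558 ≈ 104.85 hPa.
P_c ≤ 1006 − 104.85 = 901.15, so the highest integer P_c is 901 hPa.

901 hPa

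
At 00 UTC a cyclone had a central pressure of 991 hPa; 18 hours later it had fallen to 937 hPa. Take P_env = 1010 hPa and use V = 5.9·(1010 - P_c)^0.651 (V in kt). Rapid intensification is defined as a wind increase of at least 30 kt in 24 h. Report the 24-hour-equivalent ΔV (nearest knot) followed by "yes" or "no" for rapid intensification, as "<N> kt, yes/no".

75 kt, yes

V₁: ΔP = 19, V ≈ 5.9 × 19^0.651 ≈ 40.12 kt.
V₂: ΔP = 73, V ≈ 5.9 × 73^0.651 ≈ 96.36 kt.
ΔV over 18 h = 56.24 kt → 24 h equivalent = 56.24 × 24/18 ≈ 74.99 kt.
75 kt ≥ 30 kt ⇒ rapid intensification.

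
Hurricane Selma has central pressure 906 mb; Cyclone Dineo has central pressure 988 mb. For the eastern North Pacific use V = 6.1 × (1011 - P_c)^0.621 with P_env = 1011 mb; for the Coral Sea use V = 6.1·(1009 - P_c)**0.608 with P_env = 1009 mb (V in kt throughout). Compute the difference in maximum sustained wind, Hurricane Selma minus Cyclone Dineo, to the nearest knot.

Hurricane Selma: ΔP = 105; V ≈ 6.1 × 105^0.621 ≈ 109.77 kt.
Cyclone Dineo: ΔP = 21; V ≈ 6.1 × 21^0.608 ≈ 38.84 kt.
Difference ≈ 109.77 − 38.84 = 70.93 → 71 kt.

71 kt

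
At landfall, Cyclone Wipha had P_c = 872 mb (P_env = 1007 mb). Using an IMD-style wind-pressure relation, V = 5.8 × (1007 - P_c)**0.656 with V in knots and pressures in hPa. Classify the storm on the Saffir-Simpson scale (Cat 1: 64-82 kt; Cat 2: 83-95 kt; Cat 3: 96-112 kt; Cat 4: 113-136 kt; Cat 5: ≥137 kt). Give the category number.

5

ΔP = 1007 − 872 = 135 mb.
V ≈ 5.8 × 135^0.656 = 5.8 × 24.97 ≈ 145 kt.
145 kt falls in the Category 5 band.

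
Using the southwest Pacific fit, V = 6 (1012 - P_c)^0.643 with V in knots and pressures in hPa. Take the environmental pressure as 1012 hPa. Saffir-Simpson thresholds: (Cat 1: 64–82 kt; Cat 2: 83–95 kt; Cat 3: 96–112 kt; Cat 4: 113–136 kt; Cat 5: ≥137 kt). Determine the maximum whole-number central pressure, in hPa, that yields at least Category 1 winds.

Category 1 begins at V = 64 kt.
Required ΔP = (64/6)^(1/0.643) = 10.667^1.555 ≈ 39.70 hPa.
P_c ≤ 1012 − 39.70 = 972.30, so the highest integer P_c is 972 hPa.

972 hPa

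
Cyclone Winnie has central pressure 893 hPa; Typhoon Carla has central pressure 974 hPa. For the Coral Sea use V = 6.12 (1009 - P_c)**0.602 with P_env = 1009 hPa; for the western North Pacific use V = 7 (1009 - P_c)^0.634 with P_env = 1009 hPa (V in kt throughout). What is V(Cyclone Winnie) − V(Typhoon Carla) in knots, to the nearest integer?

40 kt

Cyclone Winnie: ΔP = 116; V ≈ 6.12 × 116^0.602 ≈ 107.04 kt.
Typhoon Carla: ΔP = 35; V ≈ 7 × 35^0.634 ≈ 66.69 kt.
Difference ≈ 107.04 − 66.69 = 40.35 → 40 kt.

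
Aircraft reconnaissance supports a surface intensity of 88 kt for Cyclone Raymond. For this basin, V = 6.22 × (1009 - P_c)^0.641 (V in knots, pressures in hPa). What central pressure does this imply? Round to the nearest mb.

ΔP = (V / 6.22)^(1/0.641) = (88/6.22)^1.560.
88/6.22 = 14.148; 14.148^1.560 ≈ 62.40 mb.
P_c = 1009 − 62.40 = 946.60 ≈ 947 mb.

947 mb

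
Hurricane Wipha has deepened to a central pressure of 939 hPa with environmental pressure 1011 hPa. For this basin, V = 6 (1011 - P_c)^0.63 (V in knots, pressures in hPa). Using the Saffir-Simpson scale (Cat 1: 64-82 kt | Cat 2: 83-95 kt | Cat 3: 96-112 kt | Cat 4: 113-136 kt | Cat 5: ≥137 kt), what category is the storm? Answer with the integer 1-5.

ΔP = 1011 − 939 = 72 hPa.
V ≈ 6 × 72^0.63 = 6 × 14.80 ≈ 89 kt.
89 kt falls in the Category 2 band.

2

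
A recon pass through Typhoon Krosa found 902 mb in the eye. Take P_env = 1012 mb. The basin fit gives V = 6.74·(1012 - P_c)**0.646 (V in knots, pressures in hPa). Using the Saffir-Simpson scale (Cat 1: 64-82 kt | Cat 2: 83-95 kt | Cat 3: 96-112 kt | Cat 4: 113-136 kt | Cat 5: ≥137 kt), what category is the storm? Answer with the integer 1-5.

5

ΔP = 1012 − 902 = 110 mb.
V ≈ 6.74 × 110^0.646 = 6.74 × 20.83 ≈ 140 kt.
140 kt falls in the Category 5 band.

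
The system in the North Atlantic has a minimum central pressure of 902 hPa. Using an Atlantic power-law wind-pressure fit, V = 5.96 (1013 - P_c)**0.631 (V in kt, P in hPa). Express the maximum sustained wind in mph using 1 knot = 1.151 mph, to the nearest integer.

ΔP = 1013 − 902 = 111 hPa.
V ≈ 5.96 × 111^0.631 = 5.96 × 19.525 ≈ 116.371 kt.
116.371 × 1.151 ≈ 133.94 mph → 134 mph.

134 mph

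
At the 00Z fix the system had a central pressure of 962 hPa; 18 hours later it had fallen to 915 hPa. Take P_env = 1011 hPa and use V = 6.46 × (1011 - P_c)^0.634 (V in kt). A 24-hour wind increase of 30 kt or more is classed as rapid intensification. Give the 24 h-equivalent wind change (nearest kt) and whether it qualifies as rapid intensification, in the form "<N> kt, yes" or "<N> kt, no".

54 kt, yes

V₁: ΔP = 49, V ≈ 6.46 × 49^0.634 ≈ 76.18 kt.
V₂: ΔP = 96, V ≈ 6.46 × 96^0.634 ≈ 116.68 kt.
ΔV over 18 h = 40.50 kt → 24 h equivalent = 40.50 × 24/18 ≈ 54.00 kt.
54 kt ≥ 30 kt ⇒ rapid intensification.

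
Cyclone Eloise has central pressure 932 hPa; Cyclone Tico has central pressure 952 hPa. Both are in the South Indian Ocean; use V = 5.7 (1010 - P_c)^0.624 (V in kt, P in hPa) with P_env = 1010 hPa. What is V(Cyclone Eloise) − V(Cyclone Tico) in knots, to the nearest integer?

Cyclone Eloise: ΔP = 78; V ≈ 5.7 × 78^0.624 ≈ 86.41 kt.
Cyclone Tico: ΔP = 58; V ≈ 5.7 × 58^0.624 ≈ 71.82 kt.
Difference ≈ 86.41 − 71.82 = 14.59 → 15 kt.

15 kt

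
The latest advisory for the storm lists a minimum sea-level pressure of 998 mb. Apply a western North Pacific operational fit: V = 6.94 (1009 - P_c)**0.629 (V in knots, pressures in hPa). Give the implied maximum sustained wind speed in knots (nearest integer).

31 kt

ΔP = 1009 − 998 = 11 mb.
11^0.629 ≈ 4.519.
V ≈ 6.94 × 4.519 ≈ 31.4 kt.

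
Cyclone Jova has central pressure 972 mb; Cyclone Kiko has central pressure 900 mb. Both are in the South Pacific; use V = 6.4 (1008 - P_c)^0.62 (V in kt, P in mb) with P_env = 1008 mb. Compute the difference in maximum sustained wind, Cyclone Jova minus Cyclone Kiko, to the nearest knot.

Cyclone Jova: ΔP = 36; V ≈ 6.4 × 36^0.62 ≈ 59.03 kt.
Cyclone Kiko: ΔP = 108; V ≈ 6.4 × 108^0.62 ≈ 116.65 kt.
Difference ≈ 59.03 − 116.65 = -57.62 → -58 kt.

-58 kt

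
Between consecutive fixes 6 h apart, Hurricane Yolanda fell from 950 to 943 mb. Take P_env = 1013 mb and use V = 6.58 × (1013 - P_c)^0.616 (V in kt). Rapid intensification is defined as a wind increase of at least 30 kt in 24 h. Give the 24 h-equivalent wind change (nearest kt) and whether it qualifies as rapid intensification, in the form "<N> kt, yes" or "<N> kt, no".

23 kt, no

V₁: ΔP = 63, V ≈ 6.58 × 63^0.616 ≈ 84.45 kt.
V₂: ΔP = 70, V ≈ 6.58 × 70^0.616 ≈ 90.12 kt.
ΔV over 6 h = 5.67 kt → 24 h equivalent = 5.67 × 24/6 ≈ 22.68 kt.
23 kt < 30 kt ⇒ not rapid intensification.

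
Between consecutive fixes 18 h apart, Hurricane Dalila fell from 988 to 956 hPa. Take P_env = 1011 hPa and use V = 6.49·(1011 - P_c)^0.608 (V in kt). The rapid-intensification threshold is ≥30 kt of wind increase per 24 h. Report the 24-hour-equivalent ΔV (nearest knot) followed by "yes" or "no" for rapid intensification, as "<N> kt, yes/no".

41 kt, yes

V₁: ΔP = 23, V ≈ 6.49 × 23^0.608 ≈ 43.67 kt.
V₂: ΔP = 55, V ≈ 6.49 × 55^0.608 ≈ 74.20 kt.
ΔV over 18 h = 30.53 kt → 24 h equivalent = 30.53 × 24/18 ≈ 40.71 kt.
41 kt ≥ 30 kt ⇒ rapid intensification.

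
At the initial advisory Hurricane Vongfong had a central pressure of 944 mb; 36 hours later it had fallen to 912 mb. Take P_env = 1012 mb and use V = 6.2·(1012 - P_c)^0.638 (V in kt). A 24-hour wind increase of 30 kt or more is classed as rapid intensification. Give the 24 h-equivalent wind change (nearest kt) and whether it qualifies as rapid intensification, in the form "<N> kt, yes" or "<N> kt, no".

17 kt, no

V₁: ΔP = 68, V ≈ 6.2 × 68^0.638 ≈ 91.52 kt.
V₂: ΔP = 100, V ≈ 6.2 × 100^0.638 ≈ 117.06 kt.
ΔV over 36 h = 25.54 kt → 24 h equivalent = 25.54 × 24/36 ≈ 17.03 kt.
17 kt < 30 kt ⇒ not rapid intensification.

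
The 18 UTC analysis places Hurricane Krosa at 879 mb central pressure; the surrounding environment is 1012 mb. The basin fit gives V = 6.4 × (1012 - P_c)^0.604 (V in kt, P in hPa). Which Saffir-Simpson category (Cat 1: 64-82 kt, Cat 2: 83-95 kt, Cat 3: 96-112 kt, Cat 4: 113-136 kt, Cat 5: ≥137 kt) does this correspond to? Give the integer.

4

ΔP = 1012 − 879 = 133 mb.
V ≈ 6.4 × 133^0.604 = 6.4 × 19.18 ≈ 123 kt.
123 kt falls in the Category 4 band.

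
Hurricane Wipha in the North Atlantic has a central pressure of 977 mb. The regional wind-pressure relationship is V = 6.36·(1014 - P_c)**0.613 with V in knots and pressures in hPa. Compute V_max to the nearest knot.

ΔP = 1014 − 977 = 37 mb.
37^0.613 ≈ 9.148.
V ≈ 6.36 × 9.148 ≈ 58.2 kt.

58 kt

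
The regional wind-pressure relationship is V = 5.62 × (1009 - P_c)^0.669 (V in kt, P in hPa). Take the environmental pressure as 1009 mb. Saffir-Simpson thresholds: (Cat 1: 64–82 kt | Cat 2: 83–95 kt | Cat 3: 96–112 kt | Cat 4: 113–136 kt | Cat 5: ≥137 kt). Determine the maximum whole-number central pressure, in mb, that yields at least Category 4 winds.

920 mb

Category 4 begins at V = 113 kt.
Required ΔP = (113/5.62)^(1/0.669) = 20.107^1.495 ≈ 88.76 mb.
P_c ≤ 1009 − 88.76 = 920.24, so the highest integer P_c is 920 mb.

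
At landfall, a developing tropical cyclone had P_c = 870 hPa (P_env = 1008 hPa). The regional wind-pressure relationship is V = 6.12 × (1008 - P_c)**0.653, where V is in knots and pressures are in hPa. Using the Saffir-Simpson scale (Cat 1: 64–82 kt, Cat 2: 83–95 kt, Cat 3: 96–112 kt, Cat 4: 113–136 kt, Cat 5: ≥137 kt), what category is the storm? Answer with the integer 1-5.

5

ΔP = 1008 − 870 = 138 hPa.
V ≈ 6.12 × 138^0.653 = 6.12 × 24.97 ≈ 153 kt.
153 kt falls in the Category 5 band.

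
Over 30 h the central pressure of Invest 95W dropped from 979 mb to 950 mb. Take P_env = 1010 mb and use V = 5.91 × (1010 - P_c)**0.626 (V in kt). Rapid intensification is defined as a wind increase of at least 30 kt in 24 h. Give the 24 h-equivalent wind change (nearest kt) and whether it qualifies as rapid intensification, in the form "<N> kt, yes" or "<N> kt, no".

21 kt, no

V₁: ΔP = 31, V ≈ 5.91 × 31^0.626 ≈ 50.72 kt.
V₂: ΔP = 60, V ≈ 5.91 × 60^0.626 ≈ 76.68 kt.
ΔV over 30 h = 25.96 kt → 24 h equivalent = 25.96 × 24/30 ≈ 20.77 kt.
21 kt < 30 kt ⇒ not rapid intensification.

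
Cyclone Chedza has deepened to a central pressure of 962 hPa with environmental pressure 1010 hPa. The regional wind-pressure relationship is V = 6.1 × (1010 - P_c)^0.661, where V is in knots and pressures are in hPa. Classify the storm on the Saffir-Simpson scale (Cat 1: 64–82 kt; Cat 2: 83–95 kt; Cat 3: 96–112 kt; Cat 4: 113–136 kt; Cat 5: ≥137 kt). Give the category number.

1

ΔP = 1010 − 962 = 48 hPa.
V ≈ 6.1 × 48^0.661 = 6.1 × 12.92 ≈ 79 kt.
79 kt falls in the Category 1 band.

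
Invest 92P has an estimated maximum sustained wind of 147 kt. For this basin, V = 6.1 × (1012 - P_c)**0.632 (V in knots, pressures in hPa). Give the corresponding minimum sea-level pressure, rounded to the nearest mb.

858 mb

ΔP = (V / 6.1)^(1/0.632) = (147/6.1)^1.582.
147/6.1 = 24.098; 24.098^1.582 ≈ 153.71 mb.
P_c = 1012 − 153.71 = 858.29 ≈ 858 mb.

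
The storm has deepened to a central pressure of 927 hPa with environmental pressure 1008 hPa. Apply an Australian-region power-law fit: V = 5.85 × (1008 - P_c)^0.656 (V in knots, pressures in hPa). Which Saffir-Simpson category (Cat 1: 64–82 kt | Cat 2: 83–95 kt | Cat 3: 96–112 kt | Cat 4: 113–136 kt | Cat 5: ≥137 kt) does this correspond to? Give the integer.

3

ΔP = 1008 − 927 = 81 hPa.
V ≈ 5.85 × 81^0.656 = 5.85 × 17.86 ≈ 105 kt.
105 kt falls in the Category 3 band.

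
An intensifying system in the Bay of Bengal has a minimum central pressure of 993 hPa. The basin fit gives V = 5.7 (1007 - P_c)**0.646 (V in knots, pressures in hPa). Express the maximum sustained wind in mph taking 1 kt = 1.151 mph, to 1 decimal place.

ΔP = 1007 − 993 = 14 hPa.
V ≈ 5.7 × 14^0.646 = 5.7 × 5.500 ≈ 31.353 kt.
31.353 × 1.151 ≈ 36.09 mph → 36.1 mph.

36.1 mph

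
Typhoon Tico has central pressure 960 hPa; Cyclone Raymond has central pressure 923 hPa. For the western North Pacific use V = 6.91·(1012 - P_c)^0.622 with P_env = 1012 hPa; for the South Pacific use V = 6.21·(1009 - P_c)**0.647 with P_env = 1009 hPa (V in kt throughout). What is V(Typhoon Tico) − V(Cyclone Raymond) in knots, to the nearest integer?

-30 kt

Typhoon Tico: ΔP = 52; V ≈ 6.91 × 52^0.622 ≈ 80.69 kt.
Cyclone Raymond: ΔP = 86; V ≈ 6.21 × 86^0.647 ≈ 110.84 kt.
Difference ≈ 80.69 − 110.84 = -30.15 → -30 kt.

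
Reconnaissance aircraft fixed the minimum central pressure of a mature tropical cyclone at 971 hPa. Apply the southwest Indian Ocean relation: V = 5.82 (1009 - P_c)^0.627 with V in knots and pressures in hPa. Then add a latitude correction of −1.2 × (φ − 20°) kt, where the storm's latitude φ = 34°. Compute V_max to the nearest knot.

40 kt

ΔP = 1009 − 971 = 38 hPa.
38^0.627 ≈ 9.784.
V ≈ 5.82 × 9.784 ≈ 56.9 kt.
Latitude correction: −1.2 × (34 − 20) = -16.8 kt.
Corrected V ≈ 40.1 kt → 40 kt.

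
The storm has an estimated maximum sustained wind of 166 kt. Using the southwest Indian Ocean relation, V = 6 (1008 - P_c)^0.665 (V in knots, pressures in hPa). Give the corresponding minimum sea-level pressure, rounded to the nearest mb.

ΔP = (V / 6)^(1/0.665) = (166/6)^1.504.
166/6 = 27.667; 27.667^1.504 ≈ 147.35 mb.
P_c = 1008 − 147.35 = 860.65 ≈ 861 mb.

861 mb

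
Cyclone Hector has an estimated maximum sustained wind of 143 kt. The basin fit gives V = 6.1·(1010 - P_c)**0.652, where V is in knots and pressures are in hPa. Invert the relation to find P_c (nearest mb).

ΔP = (V / 6.1)^(1/0.652) = (143/6.1)^1.534.
143/6.1 = 23.443; 23.443^1.534 ≈ 126.25 mb.
P_c = 1010 − 126.25 = 883.75 ≈ 884 mb.

884 mb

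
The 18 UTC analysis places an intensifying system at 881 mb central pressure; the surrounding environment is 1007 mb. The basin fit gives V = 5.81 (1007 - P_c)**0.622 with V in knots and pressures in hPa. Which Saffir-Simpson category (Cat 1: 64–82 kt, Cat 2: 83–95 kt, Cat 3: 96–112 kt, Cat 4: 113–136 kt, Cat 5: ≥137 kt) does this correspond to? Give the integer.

4

ΔP = 1007 − 881 = 126 mb.
V ≈ 5.81 × 126^0.622 = 5.81 × 20.25 ≈ 118 kt.
118 kt falls in the Category 4 band.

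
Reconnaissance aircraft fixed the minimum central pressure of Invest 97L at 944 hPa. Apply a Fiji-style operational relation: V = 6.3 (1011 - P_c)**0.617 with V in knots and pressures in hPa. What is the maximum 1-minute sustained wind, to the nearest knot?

84 kt

ΔP = 1011 − 944 = 67 hPa.
67^0.617 ≈ 13.387.
V ≈ 6.3 × 13.387 ≈ 84.3 kt.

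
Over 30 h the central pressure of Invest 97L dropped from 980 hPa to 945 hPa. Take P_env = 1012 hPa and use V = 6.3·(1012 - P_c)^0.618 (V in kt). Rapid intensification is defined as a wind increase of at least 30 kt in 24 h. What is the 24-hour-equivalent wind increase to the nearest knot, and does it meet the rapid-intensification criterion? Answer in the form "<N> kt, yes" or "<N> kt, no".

V₁: ΔP = 32, V ≈ 6.3 × 32^0.618 ≈ 53.64 kt.
V₂: ΔP = 67, V ≈ 6.3 × 67^0.618 ≈ 84.69 kt.
ΔV over 30 h = 31.05 kt → 24 h equivalent = 31.05 × 24/30 ≈ 24.84 kt.
25 kt < 30 kt ⇒ not rapid intensification.

25 kt, no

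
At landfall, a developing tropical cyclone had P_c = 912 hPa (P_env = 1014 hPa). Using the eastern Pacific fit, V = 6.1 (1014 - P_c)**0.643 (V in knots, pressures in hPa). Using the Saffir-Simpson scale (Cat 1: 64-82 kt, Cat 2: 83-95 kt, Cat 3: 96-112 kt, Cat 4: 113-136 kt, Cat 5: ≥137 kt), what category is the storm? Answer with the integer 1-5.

ΔP = 1014 − 912 = 102 hPa.
V ≈ 6.1 × 102^0.643 = 6.1 × 19.57 ≈ 119 kt.
119 kt falls in the Category 4 band.

4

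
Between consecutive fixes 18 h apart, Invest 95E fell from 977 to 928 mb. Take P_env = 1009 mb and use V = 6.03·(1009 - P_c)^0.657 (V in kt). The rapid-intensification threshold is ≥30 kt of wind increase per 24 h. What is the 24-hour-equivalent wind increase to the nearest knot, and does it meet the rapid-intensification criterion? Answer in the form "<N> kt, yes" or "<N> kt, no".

V₁: ΔP = 32, V ≈ 6.03 × 32^0.657 ≈ 58.78 kt.
V₂: ΔP = 81, V ≈ 6.03 × 81^0.657 ≈ 108.19 kt.
ΔV over 18 h = 49.41 kt → 24 h equivalent = 49.41 × 24/18 ≈ 65.88 kt.
66 kt ≥ 30 kt ⇒ rapid intensification.

66 kt, yes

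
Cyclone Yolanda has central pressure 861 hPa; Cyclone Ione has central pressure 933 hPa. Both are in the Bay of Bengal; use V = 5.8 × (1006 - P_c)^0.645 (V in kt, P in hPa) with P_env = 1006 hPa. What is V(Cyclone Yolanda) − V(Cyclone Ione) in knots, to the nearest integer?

51 kt

Cyclone Yolanda: ΔP = 145; V ≈ 5.8 × 145^0.645 ≈ 143.72 kt.
Cyclone Ione: ΔP = 73; V ≈ 5.8 × 73^0.645 ≈ 92.31 kt.
Difference ≈ 143.72 − 92.31 = 51.41 → 51 kt.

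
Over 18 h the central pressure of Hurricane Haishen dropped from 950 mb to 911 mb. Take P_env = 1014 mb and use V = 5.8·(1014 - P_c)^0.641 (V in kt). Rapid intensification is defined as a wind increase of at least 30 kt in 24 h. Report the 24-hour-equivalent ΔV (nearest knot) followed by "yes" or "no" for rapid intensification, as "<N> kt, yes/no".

V₁: ΔP = 64, V ≈ 5.8 × 64^0.641 ≈ 83.40 kt.
V₂: ΔP = 103, V ≈ 5.8 × 103^0.641 ≈ 113.15 kt.
ΔV over 18 h = 29.75 kt → 24 h equivalent = 29.75 × 24/18 ≈ 39.67 kt.
40 kt ≥ 30 kt ⇒ rapid intensification.

40 kt, yes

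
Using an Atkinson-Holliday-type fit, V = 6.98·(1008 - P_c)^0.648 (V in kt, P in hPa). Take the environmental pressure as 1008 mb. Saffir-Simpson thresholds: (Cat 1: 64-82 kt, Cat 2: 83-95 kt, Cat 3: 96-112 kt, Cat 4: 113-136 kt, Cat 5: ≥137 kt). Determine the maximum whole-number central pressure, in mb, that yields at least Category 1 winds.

977 mb

Category 1 begins at V = 64 kt.
Required ΔP = (64/6.98)^(1/0.648) = 9.169^1.543 ≈ 30.55 mb.
P_c ≤ 1008 − 30.55 = 977.45, so the highest integer P_c is 977 mb.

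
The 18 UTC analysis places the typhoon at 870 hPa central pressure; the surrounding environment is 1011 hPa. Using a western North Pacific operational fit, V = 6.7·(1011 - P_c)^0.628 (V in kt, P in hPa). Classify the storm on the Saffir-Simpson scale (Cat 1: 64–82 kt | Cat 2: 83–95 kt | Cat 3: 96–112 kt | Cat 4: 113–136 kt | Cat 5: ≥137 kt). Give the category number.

ΔP = 1011 − 870 = 141 hPa.
V ≈ 6.7 × 141^0.628 = 6.7 × 22.37 ≈ 150 kt.
150 kt falls in the Category 5 band.

5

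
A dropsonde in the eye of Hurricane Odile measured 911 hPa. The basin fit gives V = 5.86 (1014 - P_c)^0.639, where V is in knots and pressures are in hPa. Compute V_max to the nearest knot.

ΔP = 1014 − 911 = 103 hPa.
103^0.639 ≈ 19.329.
V ≈ 5.86 × 19.329 ≈ 113.3 kt.

113 kt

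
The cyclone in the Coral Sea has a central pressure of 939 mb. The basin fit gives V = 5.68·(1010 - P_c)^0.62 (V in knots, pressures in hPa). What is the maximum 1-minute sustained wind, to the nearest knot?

80 kt

ΔP = 1010 − 939 = 71 mb.
71^0.62 ≈ 14.053.
V ≈ 5.68 × 14.053 ≈ 79.8 kt.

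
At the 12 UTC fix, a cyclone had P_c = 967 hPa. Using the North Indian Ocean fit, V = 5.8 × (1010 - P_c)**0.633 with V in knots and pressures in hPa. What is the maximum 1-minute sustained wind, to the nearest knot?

63 kt

ΔP = 1010 − 967 = 43 hPa.
43^0.633 ≈ 10.814.
V ≈ 5.8 × 10.814 ≈ 62.7 kt.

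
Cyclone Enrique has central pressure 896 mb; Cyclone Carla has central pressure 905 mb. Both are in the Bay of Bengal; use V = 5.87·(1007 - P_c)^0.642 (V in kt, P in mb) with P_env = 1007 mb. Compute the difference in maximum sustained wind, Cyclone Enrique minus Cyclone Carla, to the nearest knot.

6 kt

Cyclone Enrique: ΔP = 111; V ≈ 5.87 × 111^0.642 ≈ 120.71 kt.
Cyclone Carla: ΔP = 102; V ≈ 5.87 × 102^0.642 ≈ 114.33 kt.
Difference ≈ 120.71 − 114.33 = 6.38 → 6 kt.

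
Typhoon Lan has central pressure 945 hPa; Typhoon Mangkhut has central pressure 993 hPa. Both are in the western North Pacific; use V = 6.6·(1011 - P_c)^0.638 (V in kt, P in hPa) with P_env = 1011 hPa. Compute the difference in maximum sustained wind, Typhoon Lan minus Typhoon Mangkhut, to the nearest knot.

54 kt

Typhoon Lan: ΔP = 66; V ≈ 6.6 × 66^0.638 ≈ 95.59 kt.
Typhoon Mangkhut: ΔP = 18; V ≈ 6.6 × 18^0.638 ≈ 41.73 kt.
Difference ≈ 95.59 − 41.73 = 53.86 → 54 kt.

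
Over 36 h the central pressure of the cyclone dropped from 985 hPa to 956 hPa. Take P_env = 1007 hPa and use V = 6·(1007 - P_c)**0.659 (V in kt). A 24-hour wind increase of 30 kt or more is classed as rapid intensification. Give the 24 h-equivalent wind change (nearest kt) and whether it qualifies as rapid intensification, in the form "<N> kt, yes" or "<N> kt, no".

V₁: ΔP = 22, V ≈ 6 × 22^0.659 ≈ 46.01 kt.
V₂: ΔP = 51, V ≈ 6 × 51^0.659 ≈ 80.06 kt.
ΔV over 36 h = 34.05 kt → 24 h equivalent = 34.05 × 24/36 ≈ 22.70 kt.
23 kt < 30 kt ⇒ not rapid intensification.

23 kt, no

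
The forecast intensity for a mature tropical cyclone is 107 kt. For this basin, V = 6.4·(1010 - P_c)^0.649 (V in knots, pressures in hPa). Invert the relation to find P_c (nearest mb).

933 mb

ΔP = (V / 6.4)^(1/0.649) = (107/6.4)^1.541.
107/6.4 = 16.719; 16.719^1.541 ≈ 76.69 mb.
P_c = 1010 − 76.69 = 933.31 ≈ 933 mb.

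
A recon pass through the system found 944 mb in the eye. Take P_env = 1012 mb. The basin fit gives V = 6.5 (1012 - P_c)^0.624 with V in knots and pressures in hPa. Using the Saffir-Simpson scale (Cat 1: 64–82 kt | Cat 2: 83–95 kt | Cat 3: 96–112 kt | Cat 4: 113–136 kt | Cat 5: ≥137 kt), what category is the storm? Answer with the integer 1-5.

ΔP = 1012 − 944 = 68 mb.
V ≈ 6.5 × 68^0.624 = 6.5 × 13.92 ≈ 90 kt.
90 kt falls in the Category 2 band.

2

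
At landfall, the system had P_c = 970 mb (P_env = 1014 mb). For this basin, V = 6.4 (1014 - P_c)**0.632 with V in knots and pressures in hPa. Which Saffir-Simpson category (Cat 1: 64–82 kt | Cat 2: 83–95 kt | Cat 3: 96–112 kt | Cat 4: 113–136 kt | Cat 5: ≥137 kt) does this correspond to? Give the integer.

1

ΔP = 1014 − 970 = 44 mb.
V ≈ 6.4 × 44^0.632 = 6.4 × 10.93 ≈ 70 kt.
70 kt falls in the Category 1 band.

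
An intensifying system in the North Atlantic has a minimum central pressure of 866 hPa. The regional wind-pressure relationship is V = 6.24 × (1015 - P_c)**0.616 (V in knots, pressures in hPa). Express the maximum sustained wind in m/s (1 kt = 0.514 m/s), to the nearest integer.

ΔP = 1015 − 866 = 149 hPa.
V ≈ 6.24 × 149^0.616 = 6.24 × 21.811 ≈ 136.103 kt.
136.103 × 0.514 ≈ 69.96 m/s → 70 m/s.

70 m/s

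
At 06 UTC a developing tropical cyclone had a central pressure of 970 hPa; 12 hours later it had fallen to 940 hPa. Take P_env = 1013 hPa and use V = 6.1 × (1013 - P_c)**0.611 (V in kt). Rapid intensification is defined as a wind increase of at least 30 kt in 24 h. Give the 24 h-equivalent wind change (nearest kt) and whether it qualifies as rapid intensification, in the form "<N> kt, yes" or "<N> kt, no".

V₁: ΔP = 43, V ≈ 6.1 × 43^0.611 ≈ 60.73 kt.
V₂: ΔP = 73, V ≈ 6.1 × 73^0.611 ≈ 83.91 kt.
ΔV over 12 h = 23.18 kt → 24 h equivalent = 23.18 × 24/12 ≈ 46.36 kt.
46 kt ≥ 30 kt ⇒ rapid intensification.

46 kt, yes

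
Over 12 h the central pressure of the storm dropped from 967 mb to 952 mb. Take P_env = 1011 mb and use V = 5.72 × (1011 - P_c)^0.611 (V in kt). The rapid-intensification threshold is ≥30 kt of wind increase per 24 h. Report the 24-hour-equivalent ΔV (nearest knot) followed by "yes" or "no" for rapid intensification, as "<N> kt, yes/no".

V₁: ΔP = 44, V ≈ 5.72 × 44^0.611 ≈ 57.75 kt.
V₂: ΔP = 59, V ≈ 5.72 × 59^0.611 ≈ 69.09 kt.
ΔV over 12 h = 11.34 kt → 24 h equivalent = 11.34 × 24/12 ≈ 22.68 kt.
23 kt < 30 kt ⇒ not rapid intensification.

23 kt, no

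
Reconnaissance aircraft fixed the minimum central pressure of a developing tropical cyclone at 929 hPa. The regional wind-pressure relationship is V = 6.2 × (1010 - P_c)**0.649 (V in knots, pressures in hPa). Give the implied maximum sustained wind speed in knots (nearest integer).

ΔP = 1010 − 929 = 81 hPa.
81^0.649 ≈ 17.322.
V ≈ 6.2 × 17.322 ≈ 107.4 kt.

107 kt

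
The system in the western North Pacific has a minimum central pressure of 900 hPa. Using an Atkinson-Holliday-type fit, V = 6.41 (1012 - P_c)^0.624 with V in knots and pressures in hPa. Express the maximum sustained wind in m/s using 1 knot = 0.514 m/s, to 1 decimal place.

ΔP = 1012 − 900 = 112 hPa.
V ≈ 6.41 × 112^0.624 = 6.41 × 18.998 ≈ 121.778 kt.
121.778 × 0.514 ≈ 62.59 m/s → 62.6 m/s.

62.6 m/s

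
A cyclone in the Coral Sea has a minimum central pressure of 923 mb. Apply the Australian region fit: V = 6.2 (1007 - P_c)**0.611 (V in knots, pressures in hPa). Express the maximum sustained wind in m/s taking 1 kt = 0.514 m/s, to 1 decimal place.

47.8 m/s

ΔP = 1007 − 923 = 84 mb.
V ≈ 6.2 × 84^0.611 = 6.2 × 14.988 ≈ 92.924 kt.
92.924 × 0.514 ≈ 47.76 m/s → 47.8 m/s.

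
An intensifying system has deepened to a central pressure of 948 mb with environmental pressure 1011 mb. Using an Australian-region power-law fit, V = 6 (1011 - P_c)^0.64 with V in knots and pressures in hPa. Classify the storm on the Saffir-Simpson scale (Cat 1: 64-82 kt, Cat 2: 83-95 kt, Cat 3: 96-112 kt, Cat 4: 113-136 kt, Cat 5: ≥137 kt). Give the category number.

ΔP = 1011 − 948 = 63 mb.
V ≈ 6 × 63^0.64 = 6 × 14.18 ≈ 85 kt.
85 kt falls in the Category 2 band.

2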